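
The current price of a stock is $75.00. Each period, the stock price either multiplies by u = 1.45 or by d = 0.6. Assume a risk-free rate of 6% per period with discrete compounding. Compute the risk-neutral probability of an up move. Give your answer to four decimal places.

Risk-neutral probability p = (1 + 0.06 − 0.6)/(1.45 − 0.6) = 0.4600/0.8500 = 0.5412

p = 0.5412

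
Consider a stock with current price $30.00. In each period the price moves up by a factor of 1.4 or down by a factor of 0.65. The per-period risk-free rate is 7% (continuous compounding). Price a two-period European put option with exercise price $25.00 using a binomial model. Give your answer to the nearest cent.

$2.04

Risk-neutral probability p = (e^0.07 − 0.65)/(1.4 − 0.65) = 0.4225/0.7500 = 0.5633
Terminal stock prices: S_uu = 58.8, S_ud = 27.3, S_dd = 12.68
Terminal payoffs (K − S): max(-33.8, 0) = 0, max(-2.3, 0) = 0, max(12.32, 0) = 12.32
Node u (S = 42): V_u = e^(−0.07)·[0.5633·0.0000 + 0.4367·0.0000] = 0.0000
Node d (S = 19.5): V_d = e^(−0.07)·[0.5633·0.0000 + 0.4367·12.3250] = 5.0179
Node 0 (S = 30): V_0 = e^(−0.07)·[0.5633·0.0000 + 0.4367·5.0179] = 2.0430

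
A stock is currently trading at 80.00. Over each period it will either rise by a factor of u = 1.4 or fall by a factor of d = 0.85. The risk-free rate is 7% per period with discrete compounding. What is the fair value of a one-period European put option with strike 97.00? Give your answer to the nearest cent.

16.26

Risk-neutral probability p = (1 + 0.07 − 0.85)/(1.4 − 0.85) = 0.2200/0.5500 = 0.4000
Terminal stock prices: S_u = 112, S_d = 68
Terminal payoffs (K − S): max(-15, 0) = 0, max(29, 0) = 29
Node 0 (S = 80): V_0 = 1/1.07·[0.4000·0.0000 + 0.6000·29.0000] = 16.2617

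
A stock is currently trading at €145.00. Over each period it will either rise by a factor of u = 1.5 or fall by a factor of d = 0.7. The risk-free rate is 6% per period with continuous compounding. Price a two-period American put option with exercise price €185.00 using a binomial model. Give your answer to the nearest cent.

€50.27

Risk-neutral probability p = (e^0.06 − 0.7)/(1.5 − 0.7) = 0.3618/0.8000 = 0.4523
Terminal stock prices: S_uu = 326.2, S_ud = 152.2, S_dd = 71.05
Terminal payoffs (K − S): max(-141.2, 0) = 0, max(32.75, 0) = 32.75, max(114, 0) = 114
Node u (S = 217.5): continuation = e^(−0.06)·[0.4523·0.0000 + 0.5477·32.7500] = 16.8927; exercise value = 0.0000 ≤ continuation, so V_u = 16.8927
Node d (S = 101.5): continuation = e^(−0.06)·[0.4523·32.7500 + 0.5477·113.9500] = 72.7264; exercise value = 83.5000 > continuation, so V_d = 83.5000 (exercise)
Node 0 (S = 145): continuation = e^(−0.06)·[0.4523·16.8927 + 0.5477·83.5000] = 50.2656; exercise value = 40.0000 ≤ continuation, so V_0 = 50.2656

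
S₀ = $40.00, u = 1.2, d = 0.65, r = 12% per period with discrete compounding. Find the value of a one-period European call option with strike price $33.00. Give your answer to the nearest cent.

Risk-neutral probability p = (1 + 0.12 − 0.65)/(1.2 − 0.65) = 0.4700/0.5500 = 0.8545
Terminal stock prices: S_u = 48, S_d = 26
Terminal payoffs (S − K): max(15, 0) = 15, max(-7, 0) = 0
Node 0 (S = 40): V_0 = 1/1.12·[0.8545·15.0000 + 0.1455·0.0000] = 11.4448

$11.44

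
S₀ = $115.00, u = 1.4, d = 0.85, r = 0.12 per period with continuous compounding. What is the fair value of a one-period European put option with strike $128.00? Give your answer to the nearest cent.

$13.29

Risk-neutral probability p = (e^0.12 − 0.85)/(1.4 − 0.85) = 0.2775/0.5500 = 0.5045
Terminal stock prices: S_u = 161, S_d = 97.75
Terminal payoffs (K − S): max(-33, 0) = 0, max(30.25, 0) = 30.25
Node 0 (S = 115): V_0 = e^(−0.12)·[0.5045·0.0000 + 0.4955·30.2500] = 13.2929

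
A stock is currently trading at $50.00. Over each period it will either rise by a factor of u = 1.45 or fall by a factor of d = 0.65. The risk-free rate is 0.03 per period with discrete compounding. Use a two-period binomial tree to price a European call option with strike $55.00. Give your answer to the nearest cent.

Risk-neutral probability p = (1 + 0.03 − 0.65)/(1.45 − 0.65) = 0.3800/0.8000 = 0.4750
Terminal stock prices: S_uu = 105.1, S_ud = 47.12, S_dd = 21.13
Terminal payoffs (S − K): max(50.12, 0) = 50.12, max(-7.875, 0) = 0, max(-33.88, 0) = 0
Node u (S = 72.5): V_u = 1/1.03·[0.4750·50.1250 + 0.5250·0.0000] = 23.1159
Node d (S = 32.5): V_d = 1/1.03·[0.4750·0.0000 + 0.5250·0.0000] = 0.0000
Node 0 (S = 50): V_0 = 1/1.03·[0.4750·23.1159 + 0.5250·0.0000] = 10.6602

$10.66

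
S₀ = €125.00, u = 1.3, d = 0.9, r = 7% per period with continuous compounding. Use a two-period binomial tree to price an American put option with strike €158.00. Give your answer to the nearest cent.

€33.00

Risk-neutral probability p = (e^0.07 − 0.9)/(1.3 − 0.9) = 0.1725/0.4000 = 0.4313
Terminal stock prices: S_uu = 211.3, S_ud = 146.2, S_dd = 101.2
Terminal payoffs (K − S): max(-53.25, 0) = 0, max(11.75, 0) = 11.75, max(56.75, 0) = 56.75
Node u (S = 162.5): continuation = e^(−0.07)·[0.4313·0.0000 + 0.5687·11.7500] = 6.2308; exercise value = 0.0000 ≤ continuation, so V_u = 6.2308
Node d (S = 112.5): continuation = e^(−0.07)·[0.4313·11.7500 + 0.5687·56.7500] = 34.8182; exercise value = 45.5000 > continuation, so V_d = 45.5000 (exercise)
Node 0 (S = 125): continuation = e^(−0.07)·[0.4313·6.2308 + 0.5687·45.5000] = 26.6332; exercise value = 33.0000 > continuation, so V_0 = 33.0000 (exercise)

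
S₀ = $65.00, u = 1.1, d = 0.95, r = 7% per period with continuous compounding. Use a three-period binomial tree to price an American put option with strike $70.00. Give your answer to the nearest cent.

Risk-neutral probability p = (e^0.07 − 0.95)/(1.1 − 0.95) = 0.1225/0.1500 = 0.8167
Terminal stock prices: S_uuu = 86.52, S_uud = 74.72, S_udd = 64.53, S_ddd = 55.73
Terminal payoffs (K − S): max(-16.52, 0) = 0, max(-4.718, 0) = 0, max(5.471, 0) = 5.471, max(14.27, 0) = 14.27
Node uu (S = 78.65): continuation = e^(−0.07)·[0.8167·0.0000 + 0.1833·0.0000] = 0.0000; exercise value = 0.0000 ≤ continuation, so V_uu = 0.0000
Node ud (S = 67.92): continuation = e^(−0.07)·[0.8167·0.0000 + 0.1833·5.4712] = 0.9350; exercise value = 2.0750 > continuation, so V_ud = 2.0750 (exercise)
Node dd (S = 58.66): continuation = e^(−0.07)·[0.8167·5.4712 + 0.1833·14.2706] = 6.6051; exercise value = 11.3375 > continuation, so V_dd = 11.3375 (exercise)
Node u (S = 71.5): continuation = e^(−0.07)·[0.8167·0.0000 + 0.1833·2.0750] = 0.3546; exercise value = 0.0000 ≤ continuation, so V_u = 0.3546
Node d (S = 61.75): continuation = e^(−0.07)·[0.8167·2.0750 + 0.1833·11.3375] = 3.5176; exercise value = 8.2500 > continuation, so V_d = 8.2500 (exercise)
Node 0 (S = 65): continuation = e^(−0.07)·[0.8167·0.3546 + 0.1833·8.2500] = 1.6799; exercise value = 5.0000 > continuation, so V_0 = 5.0000 (exercise)

$5.00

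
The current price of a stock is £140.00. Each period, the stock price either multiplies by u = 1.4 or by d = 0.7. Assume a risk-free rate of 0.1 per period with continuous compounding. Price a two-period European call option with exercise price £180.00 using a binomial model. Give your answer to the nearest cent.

Risk-neutral probability p = (e^0.1 − 0.7)/(1.4 − 0.7) = 0.4052/0.7000 = 0.5788
Terminal stock prices: S_uu = 274.4, S_ud = 137.2, S_dd = 68.6
Terminal payoffs (S − K): max(94.4, 0) = 94.4, max(-42.8, 0) = 0, max(-111.4, 0) = 0
Node u (S = 196): V_u = e^(−0.1)·[0.5788·94.4000 + 0.4212·0.0000] = 49.4405
Node d (S = 98): V_d = e^(−0.1)·[0.5788·0.0000 + 0.4212·0.0000] = 0.0000
Node 0 (S = 140): V_0 = e^(−0.1)·[0.5788·49.4405 + 0.4212·0.0000] = 25.8937

£25.89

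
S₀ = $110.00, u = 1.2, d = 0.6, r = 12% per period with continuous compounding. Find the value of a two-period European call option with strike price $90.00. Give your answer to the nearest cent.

$41.59

Risk-neutral probability p = (e^0.12 − 0.6)/(1.2 − 0.6) = 0.5275/0.6000 = 0.8792
Terminal stock prices: S_uu = 158.4, S_ud = 79.2, S_dd = 39.6
Terminal payoffs (S − K): max(68.4, 0) = 68.4, max(-10.8, 0) = 0, max(-50.4, 0) = 0
Node u (S = 132): V_u = e^(−0.12)·[0.8792·68.4000 + 0.1208·0.0000] = 53.3346
Node d (S = 66): V_d = e^(−0.12)·[0.8792·0.0000 + 0.1208·0.0000] = 0.0000
Node 0 (S = 110): V_0 = e^(−0.12)·[0.8792·53.3346 + 0.1208·0.0000] = 41.5875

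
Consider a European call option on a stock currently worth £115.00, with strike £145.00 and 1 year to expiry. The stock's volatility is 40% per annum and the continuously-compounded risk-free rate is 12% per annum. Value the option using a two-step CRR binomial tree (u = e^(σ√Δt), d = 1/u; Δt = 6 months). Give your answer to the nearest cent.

CRR parameters: u = e^(σ√Δt) = e^(0.4·√0.5) = 1.3269, d = 1/u = 0.7536
Per-period rate: rΔt = 0.12·0.5 = 0.06, so R = e^0.06 = 1.0618
Risk-neutral probability p = (e^0.06 − 0.7536)/(1.3269 − 0.7536) = 0.3082/0.5733 = 0.5376
Terminal stock prices: S_uu = 202.5, S_ud = 115, S_dd = 65.32
Terminal payoffs (S − K): max(57.48, 0) = 57.48, max(-30, 0) = 0, max(-79.68, 0) = 0
Node u (S = 152.6): V_u = e^(−0.06)·[0.5376·57.4752 + 0.4624·0.0000] = 29.1007
Node d (S = 86.67): V_d = e^(−0.06)·[0.5376·0.0000 + 0.4624·0.0000] = 0.0000
Node 0 (S = 115): V_0 = e^(−0.06)·[0.5376·29.1007 + 0.4624·0.0000] = 14.7342

£14.73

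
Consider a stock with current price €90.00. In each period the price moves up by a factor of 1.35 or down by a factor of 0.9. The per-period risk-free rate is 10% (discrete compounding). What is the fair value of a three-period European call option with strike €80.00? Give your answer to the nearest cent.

Risk-neutral probability p = (1 + 0.1 − 0.9)/(1.35 − 0.9) = 0.2000/0.4500 = 0.4444
Terminal stock prices: S_uuu = 221.4, S_uud = 147.6, S_udd = 98.42, S_ddd = 65.61
Terminal payoffs (S − K): max(141.4, 0) = 141.4, max(67.62, 0) = 67.62, max(18.42, 0) = 18.42, max(-14.39, 0) = 0
Node uu (S = 164): V_uu = 1/1.1·[0.4444·141.4338 + 0.5556·67.6225] = 91.2977
Node ud (S = 109.4): V_ud = 1/1.1·[0.4444·67.6225 + 0.5556·18.4150] = 36.6227
Node dd (S = 72.9): V_dd = 1/1.1·[0.4444·18.4150 + 0.5556·0.0000] = 7.4404
Node u (S = 121.5): V_u = 1/1.1·[0.4444·91.2977 + 0.5556·36.6227] = 55.3843
Node d (S = 81): V_d = 1/1.1·[0.4444·36.6227 + 0.5556·7.4404] = 18.5548
Node 0 (S = 90): V_0 = 1/1.1·[0.4444·55.3843 + 0.5556·18.5548] = 31.7486

€31.75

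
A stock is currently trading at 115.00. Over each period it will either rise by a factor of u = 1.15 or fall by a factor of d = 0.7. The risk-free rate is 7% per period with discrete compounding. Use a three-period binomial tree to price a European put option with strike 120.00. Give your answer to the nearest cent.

Risk-neutral probability p = (1 + 0.07 − 0.7)/(1.15 − 0.7) = 0.3700/0.4500 = 0.8222
Terminal stock prices: S_uuu = 174.9, S_uud = 106.5, S_udd = 64.8, S_ddd = 39.44
Terminal payoffs (K − S): max(-54.9, 0) = 0, max(13.54, 0) = 13.54, max(55.2, 0) = 55.2, max(80.56, 0) = 80.56
Node uu (S = 152.1): V_uu = 1/1.07·[0.8222·0.0000 + 0.1778·13.5388] = 2.2494
Node ud (S = 92.57): V_ud = 1/1.07·[0.8222·13.5388 + 0.1778·55.1975] = 19.5745
Node dd (S = 56.35): V_dd = 1/1.07·[0.8222·55.1975 + 0.1778·80.5550] = 55.7995
Node u (S = 132.2): V_u = 1/1.07·[0.8222·2.2494 + 0.1778·19.5745] = 4.9808
Node d (S = 80.5): V_d = 1/1.07·[0.8222·19.5745 + 0.1778·55.7995] = 24.3126
Node 0 (S = 115): V_0 = 1/1.07·[0.8222·4.9808 + 0.1778·24.3126] = 7.8669

7.87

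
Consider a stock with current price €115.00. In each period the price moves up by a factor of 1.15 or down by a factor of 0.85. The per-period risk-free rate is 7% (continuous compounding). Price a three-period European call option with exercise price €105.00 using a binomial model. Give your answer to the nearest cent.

Risk-neutral probability p = (e^0.07 − 0.85)/(1.15 − 0.85) = 0.2225/0.3000 = 0.7417
Terminal stock prices: S_uuu = 174.9, S_uud = 129.3, S_udd = 95.55, S_ddd = 70.62
Terminal payoffs (S − K): max(69.9, 0) = 69.9, max(24.27, 0) = 24.27, max(-9.449, 0) = 0, max(-34.38, 0) = 0
Node uu (S = 152.1): V_uu = e^(−0.07)·[0.7417·69.9006 + 0.2583·24.2744] = 54.1861
Node ud (S = 112.4): V_ud = e^(−0.07)·[0.7417·24.2744 + 0.2583·0.0000] = 16.7870
Node dd (S = 83.09): V_dd = e^(−0.07)·[0.7417·0.0000 + 0.2583·0.0000] = 0.0000
Node u (S = 132.2): V_u = e^(−0.07)·[0.7417·54.1861 + 0.2583·16.7870] = 41.5155
Node d (S = 97.75): V_d = e^(−0.07)·[0.7417·16.7870 + 0.2583·0.0000] = 11.6090
Node 0 (S = 115): V_0 = e^(−0.07)·[0.7417·41.5155 + 0.2583·11.6090] = 31.5060

€31.51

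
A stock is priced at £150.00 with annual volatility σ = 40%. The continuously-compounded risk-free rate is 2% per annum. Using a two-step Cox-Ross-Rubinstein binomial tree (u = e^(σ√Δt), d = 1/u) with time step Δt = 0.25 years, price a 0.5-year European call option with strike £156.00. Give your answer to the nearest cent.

£14.36

CRR parameters: u = e^(σ√Δt) = e^(0.4·√0.25) = 1.2214, d = 1/u = 0.8187
Per-period rate: rΔt = 0.02·0.25 = 0.005, so R = e^0.005 = 1.0050
Risk-neutral probability p = (e^0.005 − 0.8187)/(1.2214 − 0.8187) = 0.1863/0.4027 = 0.4626
Terminal stock prices: S_uu = 223.8, S_ud = 150, S_dd = 100.5
Terminal payoffs (S − K): max(67.77, 0) = 67.77, max(-6, 0) = 0, max(-55.45, 0) = 0
Node u (S = 183.2): V_u = e^(−0.005)·[0.4626·67.7737 + 0.5374·0.0000] = 31.1967
Node d (S = 122.8): V_d = e^(−0.005)·[0.4626·0.0000 + 0.5374·0.0000] = 0.0000
Node 0 (S = 150): V_0 = e^(−0.005)·[0.4626·31.1967 + 0.5374·0.0000] = 14.3601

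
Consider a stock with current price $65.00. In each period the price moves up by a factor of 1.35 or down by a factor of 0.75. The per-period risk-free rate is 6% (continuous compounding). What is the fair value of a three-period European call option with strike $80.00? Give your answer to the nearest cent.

$12.25

Risk-neutral probability p = (e^0.06 − 0.75)/(1.35 − 0.75) = 0.3118/0.6000 = 0.5197
Terminal stock prices: S_uuu = 159.9, S_uud = 88.85, S_udd = 49.36, S_ddd = 27.42
Terminal payoffs (S − K): max(79.92, 0) = 79.92, max(8.847, 0) = 8.847, max(-30.64, 0) = 0, max(-52.58, 0) = 0
Node uu (S = 118.5): V_uu = e^(−0.06)·[0.5197·79.9244 + 0.4803·8.8469] = 43.1213
Node ud (S = 65.81): V_ud = e^(−0.06)·[0.5197·8.8469 + 0.4803·0.0000] = 4.3302
Node dd (S = 36.56): V_dd = e^(−0.06)·[0.5197·0.0000 + 0.4803·0.0000] = 0.0000
Node u (S = 87.75): V_u = e^(−0.06)·[0.5197·43.1213 + 0.4803·4.3302] = 23.0648
Node d (S = 48.75): V_d = e^(−0.06)·[0.5197·4.3302 + 0.4803·0.0000] = 2.1195
Node 0 (S = 65): V_0 = e^(−0.06)·[0.5197·23.0648 + 0.4803·2.1195] = 12.2480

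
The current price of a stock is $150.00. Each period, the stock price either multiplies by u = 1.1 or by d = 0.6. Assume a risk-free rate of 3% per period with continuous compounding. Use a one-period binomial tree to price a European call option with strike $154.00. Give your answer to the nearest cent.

Risk-neutral probability p = (e^0.03 − 0.6)/(1.1 − 0.6) = 0.4305/0.5000 = 0.8609
Terminal stock prices: S_u = 165, S_d = 90
Terminal payoffs (S − K): max(11, 0) = 11, max(-64, 0) = 0
Node 0 (S = 150): V_0 = e^(−0.03)·[0.8609·11.0000 + 0.1391·0.0000] = 9.1901

$9.19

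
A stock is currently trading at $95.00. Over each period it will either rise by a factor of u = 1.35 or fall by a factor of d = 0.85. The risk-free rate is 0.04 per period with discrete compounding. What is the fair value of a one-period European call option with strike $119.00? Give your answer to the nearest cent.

Risk-neutral probability p = (1 + 0.04 − 0.85)/(1.35 − 0.85) = 0.1900/0.5000 = 0.3800
Terminal stock prices: S_u = 128.2, S_d = 80.75
Terminal payoffs (S − K): max(9.25, 0) = 9.25, max(-38.25, 0) = 0
Node 0 (S = 95): V_0 = 1/1.04·[0.3800·9.2500 + 0.6200·0.0000] = 3.3798

$3.38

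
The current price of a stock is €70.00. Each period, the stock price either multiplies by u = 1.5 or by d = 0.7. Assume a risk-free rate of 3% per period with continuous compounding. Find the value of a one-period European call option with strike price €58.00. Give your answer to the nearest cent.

€18.84

Risk-neutral probability p = (e^0.03 − 0.7)/(1.5 − 0.7) = 0.3305/0.8000 = 0.4131
Terminal stock prices: S_u = 105, S_d = 49
Terminal payoffs (S − K): max(47, 0) = 47, max(-9, 0) = 0
Node 0 (S = 70): V_0 = e^(−0.03)·[0.4131·47.0000 + 0.5869·0.0000] = 18.8404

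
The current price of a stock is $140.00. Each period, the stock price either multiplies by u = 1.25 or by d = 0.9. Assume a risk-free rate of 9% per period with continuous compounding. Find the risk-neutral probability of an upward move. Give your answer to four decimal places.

Risk-neutral probability p = (e^0.09 − 0.9)/(1.25 − 0.9) = 0.1942/0.3500 = 0.5548

p = 0.5548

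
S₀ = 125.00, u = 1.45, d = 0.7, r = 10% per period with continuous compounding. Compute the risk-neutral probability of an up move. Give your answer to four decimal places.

p = 0.5402

Risk-neutral probability p = (e^0.1 − 0.7)/(1.45 − 0.7) = 0.4052/0.7500 = 0.5402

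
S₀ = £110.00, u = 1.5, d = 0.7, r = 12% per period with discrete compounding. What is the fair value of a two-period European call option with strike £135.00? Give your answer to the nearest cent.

Risk-neutral probability p = (1 + 0.12 − 0.7)/(1.5 − 0.7) = 0.4200/0.8000 = 0.5250
Terminal stock prices: S_uu = 247.5, S_ud = 115.5, S_dd = 53.9
Terminal payoffs (S − K): max(112.5, 0) = 112.5, max(-19.5, 0) = 0, max(-81.1, 0) = 0
Node u (S = 165): V_u = 1/1.12·[0.5250·112.5000 + 0.4750·0.0000] = 52.7344
Node d (S = 77): V_d = 1/1.12·[0.5250·0.0000 + 0.4750·0.0000] = 0.0000
Node 0 (S = 110): V_0 = 1/1.12·[0.5250·52.7344 + 0.4750·0.0000] = 24.7192

£24.72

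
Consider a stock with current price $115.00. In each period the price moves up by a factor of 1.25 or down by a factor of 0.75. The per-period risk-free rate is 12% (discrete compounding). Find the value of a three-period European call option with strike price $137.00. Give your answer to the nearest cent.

$25.27

Risk-neutral probability p = (1 + 0.12 − 0.75)/(1.25 − 0.75) = 0.3700/0.5000 = 0.7400
Terminal stock prices: S_uuu = 224.6, S_uud = 134.8, S_udd = 80.86, S_ddd = 48.52
Terminal payoffs (S − K): max(87.61, 0) = 87.61, max(-2.234, 0) = 0, max(-56.14, 0) = 0, max(-88.48, 0) = 0
Node uu (S = 179.7): V_uu = 1/1.12·[0.7400·87.6094 + 0.2600·0.0000] = 57.8848
Node ud (S = 107.8): V_ud = 1/1.12·[0.7400·0.0000 + 0.2600·0.0000] = 0.0000
Node dd (S = 64.69): V_dd = 1/1.12·[0.7400·0.0000 + 0.2600·0.0000] = 0.0000
Node u (S = 143.8): V_u = 1/1.12·[0.7400·57.8848 + 0.2600·0.0000] = 38.2453
Node d (S = 86.25): V_d = 1/1.12·[0.7400·0.0000 + 0.2600·0.0000] = 0.0000
Node 0 (S = 115): V_0 = 1/1.12·[0.7400·38.2453 + 0.2600·0.0000] = 25.2692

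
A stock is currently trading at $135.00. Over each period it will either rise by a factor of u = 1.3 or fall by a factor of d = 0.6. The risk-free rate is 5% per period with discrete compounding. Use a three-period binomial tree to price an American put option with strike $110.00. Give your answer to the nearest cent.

$13.74

Risk-neutral probability p = (1 + 0.05 − 0.6)/(1.3 − 0.6) = 0.4500/0.7000 = 0.6429
Terminal stock prices: S_uuu = 296.6, S_uud = 136.9, S_udd = 63.18, S_ddd = 29.16
Terminal payoffs (K − S): max(-186.6, 0) = 0, max(-26.89, 0) = 0, max(46.82, 0) = 46.82, max(80.84, 0) = 80.84
Node uu (S = 228.2): continuation = 1/1.05·[0.6429·0.0000 + 0.3571·0.0000] = 0.0000; exercise value = 0.0000 ≤ continuation, so V_uu = 0.0000
Node ud (S = 105.3): continuation = 1/1.05·[0.6429·0.0000 + 0.3571·46.8200] = 15.9252; exercise value = 4.7000 ≤ continuation, so V_ud = 15.9252
Node dd (S = 48.6): continuation = 1/1.05·[0.6429·46.8200 + 0.3571·80.8400] = 56.1619; exercise value = 61.4000 > continuation, so V_dd = 61.4000 (exercise)
Node u (S = 175.5): continuation = 1/1.05·[0.6429·0.0000 + 0.3571·15.9252] = 5.4167; exercise value = 0.0000 ≤ continuation, so V_u = 5.4167
Node d (S = 81): continuation = 1/1.05·[0.6429·15.9252 + 0.3571·61.4000] = 30.6345; exercise value = 29.0000 ≤ continuation, so V_d = 30.6345
Node 0 (S = 135): continuation = 1/1.05·[0.6429·5.4167 + 0.3571·30.6345] = 13.7362; exercise value = 0.0000 ≤ continuation, so V_0 = 13.7362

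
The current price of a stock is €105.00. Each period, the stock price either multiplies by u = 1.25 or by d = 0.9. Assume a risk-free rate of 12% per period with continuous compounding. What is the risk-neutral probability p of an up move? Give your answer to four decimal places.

p = 0.6500

Risk-neutral probability p = (e^0.12 − 0.9)/(1.25 − 0.9) = 0.2275/0.3500 = 0.6500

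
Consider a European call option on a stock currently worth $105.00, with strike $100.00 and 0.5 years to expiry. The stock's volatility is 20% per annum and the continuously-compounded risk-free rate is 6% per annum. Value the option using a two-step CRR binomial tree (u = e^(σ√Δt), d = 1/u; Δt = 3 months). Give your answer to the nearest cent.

$10.71

CRR parameters: u = e^(σ√Δt) = e^(0.2·√0.25) = 1.1052, d = 1/u = 0.9048
Per-period rate: rΔt = 0.06·0.25 = 0.015, so R = e^0.015 = 1.0151
Risk-neutral probability p = (e^0.015 − 0.9048)/(1.1052 − 0.9048) = 0.1103/0.2003 = 0.5505
Terminal stock prices: S_uu = 128.2, S_ud = 105, S_dd = 85.97
Terminal payoffs (S − K): max(28.25, 0) = 28.25, max(5, 0) = 5, max(-14.03, 0) = 0
Node u (S = 116): V_u = e^(−0.015)·[0.5505·28.2473 + 0.4495·5.0000] = 17.5318
Node d (S = 95.01): V_d = e^(−0.015)·[0.5505·5.0000 + 0.4495·0.0000] = 2.7113
Node 0 (S = 105): V_0 = e^(−0.015)·[0.5505·17.5318 + 0.4495·2.7113] = 10.7076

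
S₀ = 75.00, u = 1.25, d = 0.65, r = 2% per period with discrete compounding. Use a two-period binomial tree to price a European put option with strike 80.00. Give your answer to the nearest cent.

Risk-neutral probability p = (1 + 0.02 − 0.65)/(1.25 − 0.65) = 0.3700/0.6000 = 0.6167
Terminal stock prices: S_uu = 117.2, S_ud = 60.94, S_dd = 31.69
Terminal payoffs (K − S): max(-37.19, 0) = 0, max(19.06, 0) = 19.06, max(48.31, 0) = 48.31
Node u (S = 93.75): V_u = 1/1.02·[0.6167·0.0000 + 0.3833·19.0625] = 7.1640
Node d (S = 48.75): V_d = 1/1.02·[0.6167·19.0625 + 0.3833·48.3125] = 29.6814
Node 0 (S = 75): V_0 = 1/1.02·[0.6167·7.1640 + 0.3833·29.6814] = 15.4859

15.49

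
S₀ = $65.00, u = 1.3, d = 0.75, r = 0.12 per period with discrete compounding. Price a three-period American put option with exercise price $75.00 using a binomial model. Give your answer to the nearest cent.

Risk-neutral probability p = (1 + 0.12 − 0.75)/(1.3 − 0.75) = 0.3700/0.5500 = 0.6727
Terminal stock prices: S_uuu = 142.8, S_uud = 82.39, S_udd = 47.53, S_ddd = 27.42
Terminal payoffs (K − S): max(-67.81, 0) = 0, max(-7.388, 0) = 0, max(27.47, 0) = 27.47, max(47.58, 0) = 47.58
Node uu (S = 109.9): continuation = 1/1.12·[0.6727·0.0000 + 0.3273·0.0000] = 0.0000; exercise value = 0.0000 ≤ continuation, so V_uu = 0.0000
Node ud (S = 63.38): continuation = 1/1.12·[0.6727·0.0000 + 0.3273·27.4688] = 8.0266; exercise value = 11.6250 > continuation, so V_ud = 11.6250 (exercise)
Node dd (S = 36.56): continuation = 1/1.12·[0.6727·27.4688 + 0.3273·47.5781] = 30.4018; exercise value = 38.4375 > continuation, so V_dd = 38.4375 (exercise)
Node u (S = 84.5): continuation = 1/1.12·[0.6727·0.0000 + 0.3273·11.6250] = 3.3969; exercise value = 0.0000 ≤ continuation, so V_u = 3.3969
Node d (S = 48.75): continuation = 1/1.12·[0.6727·11.6250 + 0.3273·38.4375] = 18.2143; exercise value = 26.2500 > continuation, so V_d = 26.2500 (exercise)
Node 0 (S = 65): continuation = 1/1.12·[0.6727·3.3969 + 0.3273·26.2500] = 9.7108; exercise value = 10.0000 > continuation, so V_0 = 10.0000 (exercise)

$10.00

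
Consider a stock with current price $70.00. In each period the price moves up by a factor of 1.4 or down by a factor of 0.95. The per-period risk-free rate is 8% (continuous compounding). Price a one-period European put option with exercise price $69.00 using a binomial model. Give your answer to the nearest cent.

Risk-neutral probability p = (e^0.08 − 0.95)/(1.4 − 0.95) = 0.1333/0.4500 = 0.2962
Terminal stock prices: S_u = 98, S_d = 66.5
Terminal payoffs (K − S): max(-29, 0) = 0, max(2.5, 0) = 2.5
Node 0 (S = 70): V_0 = e^(−0.08)·[0.2962·0.0000 + 0.7038·2.5000] = 1.6242

$1.62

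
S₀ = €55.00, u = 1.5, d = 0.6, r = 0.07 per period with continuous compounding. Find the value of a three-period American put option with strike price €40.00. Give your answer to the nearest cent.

Risk-neutral probability p = (e^0.07 − 0.6)/(1.5 − 0.6) = 0.4725/0.9000 = 0.5250
Terminal stock prices: S_uuu = 185.6, S_uud = 74.25, S_udd = 29.7, S_ddd = 11.88
Terminal payoffs (K − S): max(-145.6, 0) = 0, max(-34.25, 0) = 0, max(10.3, 0) = 10.3, max(28.12, 0) = 28.12
Node uu (S = 123.8): continuation = e^(−0.07)·[0.5250·0.0000 + 0.4750·0.0000] = 0.0000; exercise value = 0.0000 ≤ continuation, so V_uu = 0.0000
Node ud (S = 49.5): continuation = e^(−0.07)·[0.5250·0.0000 + 0.4750·10.3000] = 4.5616; exercise value = 0.0000 ≤ continuation, so V_ud = 4.5616
Node dd (S = 19.8): continuation = e^(−0.07)·[0.5250·10.3000 + 0.4750·28.1200] = 17.4958; exercise value = 20.2000 > continuation, so V_dd = 20.2000 (exercise)
Node u (S = 82.5): continuation = e^(−0.07)·[0.5250·0.0000 + 0.4750·4.5616] = 2.0203; exercise value = 0.0000 ≤ continuation, so V_u = 2.0203
Node d (S = 33): continuation = e^(−0.07)·[0.5250·4.5616 + 0.4750·20.2000] = 11.1791; exercise value = 7.0000 ≤ continuation, so V_d = 11.1791
Node 0 (S = 55): continuation = e^(−0.07)·[0.5250·2.0203 + 0.4750·11.1791] = 5.9400; exercise value = 0.0000 ≤ continuation, so V_0 = 5.9400

€5.94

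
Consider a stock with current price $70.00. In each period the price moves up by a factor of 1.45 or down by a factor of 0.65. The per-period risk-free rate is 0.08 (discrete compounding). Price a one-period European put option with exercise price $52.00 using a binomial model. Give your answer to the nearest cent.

$2.78

Risk-neutral probability p = (1 + 0.08 − 0.65)/(1.45 − 0.65) = 0.4300/0.8000 = 0.5375
Terminal stock prices: S_u = 101.5, S_d = 45.5
Terminal payoffs (K − S): max(-49.5, 0) = 0, max(6.5, 0) = 6.5
Node 0 (S = 70): V_0 = 1/1.08·[0.5375·0.0000 + 0.4625·6.5000] = 2.7836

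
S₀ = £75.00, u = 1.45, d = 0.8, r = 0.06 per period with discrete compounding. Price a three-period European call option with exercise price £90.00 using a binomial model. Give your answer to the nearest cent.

Risk-neutral probability p = (1 + 0.06 − 0.8)/(1.45 − 0.8) = 0.2600/0.6500 = 0.4000
Terminal stock prices: S_uuu = 228.6, S_uud = 126.2, S_udd = 69.6, S_ddd = 38.4
Terminal payoffs (S − K): max(138.6, 0) = 138.6, max(36.15, 0) = 36.15, max(-20.4, 0) = 0, max(-51.6, 0) = 0
Node uu (S = 157.7): V_uu = 1/1.06·[0.4000·138.6469 + 0.6000·36.1500] = 72.7818
Node ud (S = 87): V_ud = 1/1.06·[0.4000·36.1500 + 0.6000·0.0000] = 13.6415
Node dd (S = 48): V_dd = 1/1.06·[0.4000·0.0000 + 0.6000·0.0000] = 0.0000
Node u (S = 108.8): V_u = 1/1.06·[0.4000·72.7818 + 0.6000·13.6415] = 35.1865
Node d (S = 60): V_d = 1/1.06·[0.4000·13.6415 + 0.6000·0.0000] = 5.1477
Node 0 (S = 75): V_0 = 1/1.06·[0.4000·35.1865 + 0.6000·5.1477] = 16.1917

£16.19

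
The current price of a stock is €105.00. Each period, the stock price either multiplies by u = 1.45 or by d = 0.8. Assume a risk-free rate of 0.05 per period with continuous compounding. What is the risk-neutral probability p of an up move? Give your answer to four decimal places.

p = 0.3866

Risk-neutral probability p = (e^0.05 − 0.8)/(1.45 − 0.8) = 0.2513/0.6500 = 0.3866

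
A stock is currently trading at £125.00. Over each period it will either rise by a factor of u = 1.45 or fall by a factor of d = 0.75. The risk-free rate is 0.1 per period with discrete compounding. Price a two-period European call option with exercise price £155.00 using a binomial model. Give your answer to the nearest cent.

Risk-neutral probability p = (1 + 0.1 − 0.75)/(1.45 − 0.75) = 0.3500/0.7000 = 0.5000
Terminal stock prices: S_uu = 262.8, S_ud = 135.9, S_dd = 70.31
Terminal payoffs (S − K): max(107.8, 0) = 107.8, max(-19.06, 0) = 0, max(-84.69, 0) = 0
Node u (S = 181.2): V_u = 1/1.1·[0.5000·107.8125 + 0.5000·0.0000] = 49.0057
Node d (S = 93.75): V_d = 1/1.1·[0.5000·0.0000 + 0.5000·0.0000] = 0.0000
Node 0 (S = 125): V_0 = 1/1.1·[0.5000·49.0057 + 0.5000·0.0000] = 22.2753

£22.28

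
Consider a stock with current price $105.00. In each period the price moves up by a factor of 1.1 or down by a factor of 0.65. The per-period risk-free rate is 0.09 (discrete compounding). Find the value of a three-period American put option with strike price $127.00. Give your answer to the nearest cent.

$22.00

Risk-neutral probability p = (1 + 0.09 − 0.65)/(1.1 − 0.65) = 0.4400/0.4500 = 0.9778
Terminal stock prices: S_uuu = 139.8, S_uud = 82.58, S_udd = 48.8, S_ddd = 28.84
Terminal payoffs (K − S): max(-12.76, 0) = 0, max(44.42, 0) = 44.42, max(78.2, 0) = 78.2, max(98.16, 0) = 98.16
Node uu (S = 127.1): continuation = 1/1.09·[0.9778·0.0000 + 0.0222·44.4175] = 0.9056; exercise value = 0.0000 ≤ continuation, so V_uu = 0.9056
Node ud (S = 75.08): continuation = 1/1.09·[0.9778·44.4175 + 0.0222·78.2012] = 41.4388; exercise value = 51.9250 > continuation, so V_ud = 51.9250 (exercise)
Node dd (S = 44.36): continuation = 1/1.09·[0.9778·78.2012 + 0.0222·98.1644] = 72.1513; exercise value = 82.6375 > continuation, so V_dd = 82.6375 (exercise)
Node u (S = 115.5): continuation = 1/1.09·[0.9778·0.9056 + 0.0222·51.9250] = 1.8709; exercise value = 11.5000 > continuation, so V_u = 11.5000 (exercise)
Node d (S = 68.25): continuation = 1/1.09·[0.9778·51.9250 + 0.0222·82.6375] = 48.2638; exercise value = 58.7500 > continuation, so V_d = 58.7500 (exercise)
Node 0 (S = 105): continuation = 1/1.09·[0.9778·11.5000 + 0.0222·58.7500] = 11.5138; exercise value = 22.0000 > continuation, so V_0 = 22.0000 (exercise)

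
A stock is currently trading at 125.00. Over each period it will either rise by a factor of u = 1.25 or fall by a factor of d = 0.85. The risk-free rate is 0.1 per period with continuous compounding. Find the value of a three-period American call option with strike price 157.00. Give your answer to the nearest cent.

19.71

Risk-neutral probability p = (e^0.1 − 0.85)/(1.25 − 0.85) = 0.2552/0.4000 = 0.6379
Terminal stock prices: S_uuu = 244.1, S_uud = 166, S_udd = 112.9, S_ddd = 76.77
Terminal payoffs (S − K): max(87.14, 0) = 87.14, max(9.016, 0) = 9.016, max(-44.11, 0) = 0, max(-80.23, 0) = 0
Node uu (S = 195.3): continuation = e^(−0.1)·[0.6379·87.1406 + 0.3621·9.0156] = 53.2530; exercise value = 38.3125 ≤ continuation, so V_uu = 53.2530
Node ud (S = 132.8): continuation = e^(−0.1)·[0.6379·9.0156 + 0.3621·0.0000] = 5.2040; exercise value = 0.0000 ≤ continuation, so V_ud = 5.2040
Node dd (S = 90.31): continuation = e^(−0.1)·[0.6379·0.0000 + 0.3621·0.0000] = 0.0000; exercise value = 0.0000 ≤ continuation, so V_dd = 0.0000
Node u (S = 156.2): continuation = e^(−0.1)·[0.6379·53.2530 + 0.3621·5.2040] = 32.4437; exercise value = 0.0000 ≤ continuation, so V_u = 32.4437
Node d (S = 106.2): continuation = e^(−0.1)·[0.6379·5.2040 + 0.3621·0.0000] = 3.0039; exercise value = 0.0000 ≤ continuation, so V_d = 3.0039
Node 0 (S = 125): continuation = e^(−0.1)·[0.6379·32.4437 + 0.3621·3.0039] = 19.7113; exercise value = 0.0000 ≤ continuation, so V_0 = 19.7113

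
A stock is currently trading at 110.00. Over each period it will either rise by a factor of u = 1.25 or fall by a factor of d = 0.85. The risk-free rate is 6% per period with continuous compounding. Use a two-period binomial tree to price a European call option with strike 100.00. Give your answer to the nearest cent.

Risk-neutral probability p = (e^0.06 − 0.85)/(1.25 − 0.85) = 0.2118/0.4000 = 0.5296
Terminal stock prices: S_uu = 171.9, S_ud = 116.9, S_dd = 79.47
Terminal payoffs (S − K): max(71.88, 0) = 71.88, max(16.88, 0) = 16.88, max(-20.53, 0) = 0
Node u (S = 137.5): V_u = e^(−0.06)·[0.5296·71.8750 + 0.4704·16.8750] = 43.3235
Node d (S = 93.5): V_d = e^(−0.06)·[0.5296·16.8750 + 0.4704·0.0000] = 8.4164
Node 0 (S = 110): V_0 = e^(−0.06)·[0.5296·43.3235 + 0.4704·8.4164] = 25.3362

25.34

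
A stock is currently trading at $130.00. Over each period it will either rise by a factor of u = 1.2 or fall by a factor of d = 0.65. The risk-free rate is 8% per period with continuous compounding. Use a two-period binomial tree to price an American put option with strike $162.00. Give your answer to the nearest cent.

$32.00

Risk-neutral probability p = (e^0.08 − 0.65)/(1.2 − 0.65) = 0.4333/0.5500 = 0.7878
Terminal stock prices: S_uu = 187.2, S_ud = 101.4, S_dd = 54.93
Terminal payoffs (K − S): max(-25.2, 0) = 0, max(60.6, 0) = 60.6, max(107.1, 0) = 107.1
Node u (S = 156): continuation = e^(−0.08)·[0.7878·0.0000 + 0.2122·60.6000] = 11.8709; exercise value = 6.0000 ≤ continuation, so V_u = 11.8709
Node d (S = 84.5): continuation = e^(−0.08)·[0.7878·60.6000 + 0.2122·107.0750] = 65.0448; exercise value = 77.5000 > continuation, so V_d = 77.5000 (exercise)
Node 0 (S = 130): continuation = e^(−0.08)·[0.7878·11.8709 + 0.2122·77.5000] = 23.8144; exercise value = 32.0000 > continuation, so V_0 = 32.0000 (exercise)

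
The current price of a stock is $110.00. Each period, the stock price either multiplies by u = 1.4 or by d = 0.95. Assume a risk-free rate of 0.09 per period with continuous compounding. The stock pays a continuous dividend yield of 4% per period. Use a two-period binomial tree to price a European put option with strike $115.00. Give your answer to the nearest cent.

$7.89

Per-period risk-free factor R = e^0.09 = 1.0942; dividend-adjusted growth = e^(0.09−0.04) = 1.0513.
Risk-neutral probability p = (1.0513 − 0.95)/(1.4 − 0.95) = 0.1013/0.4500 = 0.2250
Terminal stock prices: S_uu = 215.6, S_ud = 146.3, S_dd = 99.27
Terminal payoffs (K − S): max(-100.6, 0) = 0, max(-31.3, 0) = 0, max(15.73, 0) = 15.73
Node u (S = 154): V_u = e^(−0.09)·[0.2250·0.0000 + 0.7750·0.0000] = 0.0000
Node d (S = 104.5): V_d = e^(−0.09)·[0.2250·0.0000 + 0.7750·15.7250] = 11.1373
Node 0 (S = 110): V_0 = e^(−0.09)·[0.2250·0.0000 + 0.7750·11.1373] = 7.8880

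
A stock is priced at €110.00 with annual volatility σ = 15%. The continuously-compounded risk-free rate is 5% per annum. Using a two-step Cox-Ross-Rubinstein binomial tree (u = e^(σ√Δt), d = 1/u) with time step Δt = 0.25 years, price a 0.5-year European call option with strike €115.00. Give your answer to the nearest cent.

€3.99

CRR parameters: u = e^(σ√Δt) = e^(0.15·√0.25) = 1.0779, d = 1/u = 0.9277
Per-period rate: rΔt = 0.05·0.25 = 0.0125, so R = e^0.0125 = 1.0126
Risk-neutral probability p = (e^0.0125 − 0.9277)/(1.0779 − 0.9277) = 0.0848/0.1501 = 0.5650
Terminal stock prices: S_uu = 127.8, S_ud = 110, S_dd = 94.68
Terminal payoffs (S − K): max(12.8, 0) = 12.8, max(-5, 0) = 0, max(-20.32, 0) = 0
Node u (S = 118.6): V_u = e^(−0.0125)·[0.5650·12.8018 + 0.4350·0.0000] = 7.1436
Node d (S = 102.1): V_d = e^(−0.0125)·[0.5650·0.0000 + 0.4350·0.0000] = 0.0000
Node 0 (S = 110): V_0 = e^(−0.0125)·[0.5650·7.1436 + 0.4350·0.0000] = 3.9863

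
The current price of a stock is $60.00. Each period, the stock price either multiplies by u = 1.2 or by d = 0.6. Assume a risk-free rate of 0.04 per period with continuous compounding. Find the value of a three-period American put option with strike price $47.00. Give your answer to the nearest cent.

Risk-neutral probability p = (e^0.04 − 0.6)/(1.2 − 0.6) = 0.4408/0.6000 = 0.7347
Terminal stock prices: S_uuu = 103.7, S_uud = 51.84, S_udd = 25.92, S_ddd = 12.96
Terminal payoffs (K − S): max(-56.68, 0) = 0, max(-4.84, 0) = 0, max(21.08, 0) = 21.08, max(34.04, 0) = 34.04
Node uu (S = 86.4): continuation = e^(−0.04)·[0.7347·0.0000 + 0.2653·0.0000] = 0.0000; exercise value = 0.0000 ≤ continuation, so V_uu = 0.0000
Node ud (S = 43.2): continuation = e^(−0.04)·[0.7347·0.0000 + 0.2653·21.0800] = 5.3735; exercise value = 3.8000 ≤ continuation, so V_ud = 5.3735
Node dd (S = 21.6): continuation = e^(−0.04)·[0.7347·21.0800 + 0.2653·34.0400] = 23.5571; exercise value = 25.4000 > continuation, so V_dd = 25.4000 (exercise)
Node u (S = 72): continuation = e^(−0.04)·[0.7347·0.0000 + 0.2653·5.3735] = 1.3698; exercise value = 0.0000 ≤ continuation, so V_u = 1.3698
Node d (S = 36): continuation = e^(−0.04)·[0.7347·5.3735 + 0.2653·25.4000] = 10.2678; exercise value = 11.0000 > continuation, so V_d = 11.0000 (exercise)
Node 0 (S = 60): continuation = e^(−0.04)·[0.7347·1.3698 + 0.2653·11.0000] = 3.7709; exercise value = 0.0000 ≤ continuation, so V_0 = 3.7709

$3.77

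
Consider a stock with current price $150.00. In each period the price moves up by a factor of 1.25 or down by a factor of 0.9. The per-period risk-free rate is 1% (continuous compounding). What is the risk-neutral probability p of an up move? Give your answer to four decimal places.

p = 0.3144

Risk-neutral probability p = (e^0.01 − 0.9)/(1.25 − 0.9) = 0.1101/0.3500 = 0.3144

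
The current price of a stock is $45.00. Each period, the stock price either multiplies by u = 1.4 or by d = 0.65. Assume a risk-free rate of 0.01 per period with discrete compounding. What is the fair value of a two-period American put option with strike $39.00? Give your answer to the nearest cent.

Risk-neutral probability p = (1 + 0.01 − 0.65)/(1.4 − 0.65) = 0.3600/0.7500 = 0.4800
Terminal stock prices: S_uu = 88.2, S_ud = 40.95, S_dd = 19.01
Terminal payoffs (K − S): max(-49.2, 0) = 0, max(-1.95, 0) = 0, max(19.99, 0) = 19.99
Node u (S = 63): continuation = 1/1.01·[0.4800·0.0000 + 0.5200·0.0000] = 0.0000; exercise value = 0.0000 ≤ continuation, so V_u = 0.0000
Node d (S = 29.25): continuation = 1/1.01·[0.4800·0.0000 + 0.5200·19.9875] = 10.2906; exercise value = 9.7500 ≤ continuation, so V_d = 10.2906
Node 0 (S = 45): continuation = 1/1.01·[0.4800·0.0000 + 0.5200·10.2906] = 5.2981; exercise value = 0.0000 ≤ continuation, so V_0 = 5.2981

$5.30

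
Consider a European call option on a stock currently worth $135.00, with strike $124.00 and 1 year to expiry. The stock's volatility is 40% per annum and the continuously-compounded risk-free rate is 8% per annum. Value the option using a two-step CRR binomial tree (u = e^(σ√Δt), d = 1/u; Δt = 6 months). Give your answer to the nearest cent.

CRR parameters: u = e^(σ√Δt) = e^(0.4·√0.5) = 1.3269, d = 1/u = 0.7536
Per-period rate: rΔt = 0.08·0.5 = 0.04, so R = e^0.04 = 1.0408
Risk-neutral probability p = (e^0.04 − 0.7536)/(1.3269 − 0.7536) = 0.2872/0.5733 = 0.5009
Terminal stock prices: S_uu = 237.7, S_ud = 135, S_dd = 76.68
Terminal payoffs (S − K): max(113.7, 0) = 113.7, max(11, 0) = 11, max(-47.32, 0) = 0
Node u (S = 179.1): V_u = e^(−0.04)·[0.5009·113.6883 + 0.4991·11.0000] = 59.9931
Node d (S = 101.7): V_d = e^(−0.04)·[0.5009·11.0000 + 0.4991·0.0000] = 5.2944
Node 0 (S = 135): V_0 = e^(−0.04)·[0.5009·59.9931 + 0.4991·5.2944] = 31.4136

$31.41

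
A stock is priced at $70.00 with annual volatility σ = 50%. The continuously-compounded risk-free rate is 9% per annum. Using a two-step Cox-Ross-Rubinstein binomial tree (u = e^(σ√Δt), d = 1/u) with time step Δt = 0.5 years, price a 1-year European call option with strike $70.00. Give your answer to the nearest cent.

CRR parameters: u = e^(σ√Δt) = e^(0.5·√0.5) = 1.4241, d = 1/u = 0.7022
Per-period rate: rΔt = 0.09·0.5 = 0.045, so R = e^0.045 = 1.0460
Risk-neutral probability p = (e^0.045 − 0.7022)/(1.4241 − 0.7022) = 0.3438/0.7219 = 0.4763
Terminal stock prices: S_uu = 142, S_ud = 70, S_dd = 34.51
Terminal payoffs (S − K): max(71.97, 0) = 71.97, max(0, 0) = 0, max(-35.49, 0) = 0
Node u (S = 99.69): V_u = e^(−0.045)·[0.4763·71.9680 + 0.5237·0.0000] = 32.7685
Node d (S = 49.15): V_d = e^(−0.045)·[0.4763·0.0000 + 0.5237·0.0000] = 0.0000
Node 0 (S = 70): V_0 = e^(−0.045)·[0.4763·32.7685 + 0.5237·0.0000] = 14.9202

$14.92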